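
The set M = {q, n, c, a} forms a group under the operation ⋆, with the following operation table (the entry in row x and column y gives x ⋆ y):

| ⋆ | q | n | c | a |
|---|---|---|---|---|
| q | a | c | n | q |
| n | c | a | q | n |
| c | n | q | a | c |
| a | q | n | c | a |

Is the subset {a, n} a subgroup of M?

Yes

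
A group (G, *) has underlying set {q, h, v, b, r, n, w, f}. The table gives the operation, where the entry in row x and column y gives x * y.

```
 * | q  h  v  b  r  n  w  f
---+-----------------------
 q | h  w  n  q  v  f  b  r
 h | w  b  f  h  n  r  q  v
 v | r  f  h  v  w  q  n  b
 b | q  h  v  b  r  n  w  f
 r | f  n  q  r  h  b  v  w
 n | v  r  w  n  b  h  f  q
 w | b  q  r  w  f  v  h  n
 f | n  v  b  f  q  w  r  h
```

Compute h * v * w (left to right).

h * v = f
f * w = r

r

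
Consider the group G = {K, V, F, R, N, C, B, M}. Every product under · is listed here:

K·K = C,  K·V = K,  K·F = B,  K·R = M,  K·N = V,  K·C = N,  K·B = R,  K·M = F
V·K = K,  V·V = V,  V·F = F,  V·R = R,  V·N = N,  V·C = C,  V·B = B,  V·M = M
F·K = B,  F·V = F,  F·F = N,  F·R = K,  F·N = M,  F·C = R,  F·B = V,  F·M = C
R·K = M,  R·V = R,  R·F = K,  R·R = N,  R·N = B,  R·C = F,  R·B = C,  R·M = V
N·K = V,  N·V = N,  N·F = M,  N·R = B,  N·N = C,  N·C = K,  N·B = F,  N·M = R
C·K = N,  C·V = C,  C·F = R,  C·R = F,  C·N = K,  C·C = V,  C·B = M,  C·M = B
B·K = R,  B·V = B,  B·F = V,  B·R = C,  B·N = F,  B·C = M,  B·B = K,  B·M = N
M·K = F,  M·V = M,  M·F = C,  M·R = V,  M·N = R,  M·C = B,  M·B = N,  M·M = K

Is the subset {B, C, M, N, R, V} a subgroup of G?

R·C = F, which is not in {B, C, M, N, R, V}.
The subset is not closed under ·, so it is not a subgroup.

No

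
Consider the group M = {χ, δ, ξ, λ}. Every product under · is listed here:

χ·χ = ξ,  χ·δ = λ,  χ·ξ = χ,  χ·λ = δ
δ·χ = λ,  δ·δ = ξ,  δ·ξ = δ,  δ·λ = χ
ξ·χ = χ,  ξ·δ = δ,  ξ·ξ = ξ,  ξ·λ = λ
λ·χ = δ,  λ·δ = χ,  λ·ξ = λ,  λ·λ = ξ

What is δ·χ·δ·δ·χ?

δ

δ·χ = λ
λ·δ = χ
χ·δ = λ
λ·χ = δ
(Structurally, M here is isomorphic to the Klein four-group V_4.)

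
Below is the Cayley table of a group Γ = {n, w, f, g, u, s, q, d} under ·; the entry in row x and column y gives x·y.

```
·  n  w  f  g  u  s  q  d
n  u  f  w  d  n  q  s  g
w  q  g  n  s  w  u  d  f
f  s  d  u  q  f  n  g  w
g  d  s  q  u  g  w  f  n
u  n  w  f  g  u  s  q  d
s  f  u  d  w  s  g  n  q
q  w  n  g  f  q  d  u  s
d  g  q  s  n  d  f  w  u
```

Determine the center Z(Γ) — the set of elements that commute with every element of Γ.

An element z is central iff its row equals its column in the table.
For s: s·q = n ≠ d = q·s, so s ∉ Z.
Checking each element this way leaves Z(Γ) = {g, u}.

{g, u}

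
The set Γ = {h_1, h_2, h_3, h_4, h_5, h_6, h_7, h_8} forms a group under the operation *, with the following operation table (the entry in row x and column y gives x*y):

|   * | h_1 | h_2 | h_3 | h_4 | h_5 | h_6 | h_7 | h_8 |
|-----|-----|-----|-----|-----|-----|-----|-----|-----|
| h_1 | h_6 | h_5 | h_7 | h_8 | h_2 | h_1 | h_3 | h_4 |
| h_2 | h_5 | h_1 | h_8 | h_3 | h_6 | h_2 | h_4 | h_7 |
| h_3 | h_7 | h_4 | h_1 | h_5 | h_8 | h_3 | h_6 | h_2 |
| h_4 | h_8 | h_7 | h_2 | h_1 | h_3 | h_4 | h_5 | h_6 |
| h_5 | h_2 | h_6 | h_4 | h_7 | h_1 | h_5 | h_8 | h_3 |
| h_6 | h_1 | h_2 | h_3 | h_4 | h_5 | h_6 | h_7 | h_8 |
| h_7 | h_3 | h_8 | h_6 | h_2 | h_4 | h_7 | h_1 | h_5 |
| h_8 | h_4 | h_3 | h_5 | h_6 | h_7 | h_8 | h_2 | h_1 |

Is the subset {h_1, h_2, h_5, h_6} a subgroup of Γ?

Yes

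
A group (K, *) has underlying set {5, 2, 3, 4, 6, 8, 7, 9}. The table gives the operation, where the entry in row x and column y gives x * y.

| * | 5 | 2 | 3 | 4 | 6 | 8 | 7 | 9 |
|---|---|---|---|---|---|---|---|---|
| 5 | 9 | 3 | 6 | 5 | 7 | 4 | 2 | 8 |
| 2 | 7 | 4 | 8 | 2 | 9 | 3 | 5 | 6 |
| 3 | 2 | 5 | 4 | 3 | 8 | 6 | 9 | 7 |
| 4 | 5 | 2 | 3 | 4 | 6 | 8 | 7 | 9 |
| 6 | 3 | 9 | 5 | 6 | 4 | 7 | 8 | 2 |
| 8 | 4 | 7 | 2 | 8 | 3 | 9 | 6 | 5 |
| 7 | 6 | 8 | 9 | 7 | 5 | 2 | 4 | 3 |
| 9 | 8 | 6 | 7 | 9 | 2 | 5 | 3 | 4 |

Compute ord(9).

2

The identity element is 4 (its row matches the header).
9^1 = 9
9^2 = 9 * 9 = 4
The first power of 9 equal to the identity is 9^2, so ord(9) = 2.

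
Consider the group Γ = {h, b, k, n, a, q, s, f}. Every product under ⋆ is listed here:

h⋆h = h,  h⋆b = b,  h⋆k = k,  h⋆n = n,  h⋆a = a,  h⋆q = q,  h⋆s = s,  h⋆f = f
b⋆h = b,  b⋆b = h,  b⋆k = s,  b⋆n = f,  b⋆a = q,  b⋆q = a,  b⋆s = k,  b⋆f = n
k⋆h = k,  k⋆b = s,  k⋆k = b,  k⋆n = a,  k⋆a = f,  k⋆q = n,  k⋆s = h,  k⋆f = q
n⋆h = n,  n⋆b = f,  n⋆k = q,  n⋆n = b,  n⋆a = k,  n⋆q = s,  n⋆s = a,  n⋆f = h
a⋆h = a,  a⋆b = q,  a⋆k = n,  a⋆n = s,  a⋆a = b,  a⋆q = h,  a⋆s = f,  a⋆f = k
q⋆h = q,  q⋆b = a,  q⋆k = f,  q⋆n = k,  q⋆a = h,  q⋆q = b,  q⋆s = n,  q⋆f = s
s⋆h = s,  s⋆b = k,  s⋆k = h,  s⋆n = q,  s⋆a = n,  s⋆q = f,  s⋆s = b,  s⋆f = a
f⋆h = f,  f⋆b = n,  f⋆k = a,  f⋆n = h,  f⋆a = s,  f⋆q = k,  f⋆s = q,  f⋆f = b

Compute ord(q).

The identity element is h (its row matches the header).
q^1 = q
q^2 = q ⋆ q = b
q^3 = b ⋆ q = a
q^4 = a ⋆ q = h
The first power of q equal to the identity is q^4, so ord(q) = 4.

4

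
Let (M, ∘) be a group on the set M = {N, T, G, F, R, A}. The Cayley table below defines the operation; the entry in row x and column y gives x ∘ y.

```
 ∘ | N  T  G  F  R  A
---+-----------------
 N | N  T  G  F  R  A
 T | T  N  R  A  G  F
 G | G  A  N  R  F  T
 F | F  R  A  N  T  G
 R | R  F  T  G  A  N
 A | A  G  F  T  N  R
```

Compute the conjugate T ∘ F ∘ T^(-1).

The identity is N. In row T, the entry N sits in column T, so T^(-1) = T.
T ∘ F = A
A ∘ T = G
(Structurally, M here is isomorphic to the symmetric group S_3.)

G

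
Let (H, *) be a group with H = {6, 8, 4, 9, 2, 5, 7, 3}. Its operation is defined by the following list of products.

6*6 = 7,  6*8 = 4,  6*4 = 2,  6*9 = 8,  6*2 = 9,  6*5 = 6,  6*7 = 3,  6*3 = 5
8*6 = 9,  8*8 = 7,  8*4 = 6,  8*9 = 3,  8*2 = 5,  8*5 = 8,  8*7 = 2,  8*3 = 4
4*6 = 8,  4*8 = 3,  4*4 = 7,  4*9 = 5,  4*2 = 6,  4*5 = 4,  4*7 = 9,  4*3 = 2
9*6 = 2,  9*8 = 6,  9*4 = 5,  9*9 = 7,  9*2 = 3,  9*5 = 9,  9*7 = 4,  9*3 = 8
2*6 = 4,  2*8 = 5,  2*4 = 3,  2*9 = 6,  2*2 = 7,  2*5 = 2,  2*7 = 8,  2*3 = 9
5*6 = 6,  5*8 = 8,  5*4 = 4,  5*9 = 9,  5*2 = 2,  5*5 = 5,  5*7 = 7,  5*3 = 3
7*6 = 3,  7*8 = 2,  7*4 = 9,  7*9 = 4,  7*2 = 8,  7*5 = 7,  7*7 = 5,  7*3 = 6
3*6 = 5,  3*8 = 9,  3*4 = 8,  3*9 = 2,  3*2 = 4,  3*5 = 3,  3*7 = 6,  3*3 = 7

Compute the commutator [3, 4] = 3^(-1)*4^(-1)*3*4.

Identity is 5; from the table 3^(-1) = 6 and 4^(-1) = 9.
6*9 = 8
8*3 = 4
4*4 = 7
(Structurally, H here is isomorphic to the quaternion group Q_8.)

7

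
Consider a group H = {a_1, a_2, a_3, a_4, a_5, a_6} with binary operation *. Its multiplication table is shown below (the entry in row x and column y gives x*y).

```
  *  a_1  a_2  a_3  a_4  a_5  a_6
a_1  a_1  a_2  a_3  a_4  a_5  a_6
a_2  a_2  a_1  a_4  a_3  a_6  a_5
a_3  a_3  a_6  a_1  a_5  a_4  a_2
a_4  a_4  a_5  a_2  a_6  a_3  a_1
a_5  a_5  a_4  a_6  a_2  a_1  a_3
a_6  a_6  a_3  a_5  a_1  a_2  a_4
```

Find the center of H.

{a_1}

An element z is central iff its row equals its column in the table.
For a_5: a_5*a_6 = a_3 ≠ a_2 = a_6*a_5, so a_5 ∉ Z.
Checking each element this way leaves Z(H) = {a_1}.
(Structurally, H here is isomorphic to the symmetric group S_3.)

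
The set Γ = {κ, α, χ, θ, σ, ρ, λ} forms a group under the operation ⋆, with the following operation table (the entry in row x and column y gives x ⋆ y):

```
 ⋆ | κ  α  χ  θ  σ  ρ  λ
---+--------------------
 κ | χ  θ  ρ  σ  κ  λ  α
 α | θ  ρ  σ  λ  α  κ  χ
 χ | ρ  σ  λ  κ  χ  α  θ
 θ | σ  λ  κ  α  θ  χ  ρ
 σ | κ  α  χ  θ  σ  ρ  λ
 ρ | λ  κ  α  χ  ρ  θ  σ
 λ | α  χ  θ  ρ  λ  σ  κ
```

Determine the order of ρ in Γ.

The identity element is σ (its row matches the header).
ρ^1 = ρ
ρ^2 = ρ ⋆ ρ = θ
ρ^3 = θ ⋆ ρ = χ
ρ^4 = χ ⋆ ρ = α
ρ^5 = α ⋆ ρ = κ
ρ^6 = κ ⋆ ρ = λ
ρ^7 = λ ⋆ ρ = σ
The first power of ρ equal to the identity is ρ^7, so ord(ρ) = 7.

7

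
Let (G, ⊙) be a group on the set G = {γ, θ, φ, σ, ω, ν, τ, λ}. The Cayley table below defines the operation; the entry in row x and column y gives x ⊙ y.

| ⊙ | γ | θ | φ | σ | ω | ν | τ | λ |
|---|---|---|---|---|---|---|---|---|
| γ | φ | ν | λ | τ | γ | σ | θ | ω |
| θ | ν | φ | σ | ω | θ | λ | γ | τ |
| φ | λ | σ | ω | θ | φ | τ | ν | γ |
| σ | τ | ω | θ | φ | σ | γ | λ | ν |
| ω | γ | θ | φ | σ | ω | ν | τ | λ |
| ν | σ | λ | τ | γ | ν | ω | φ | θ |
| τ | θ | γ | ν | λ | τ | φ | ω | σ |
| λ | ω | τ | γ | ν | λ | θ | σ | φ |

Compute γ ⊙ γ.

φ

Read row γ, column γ: γ ⊙ γ = φ.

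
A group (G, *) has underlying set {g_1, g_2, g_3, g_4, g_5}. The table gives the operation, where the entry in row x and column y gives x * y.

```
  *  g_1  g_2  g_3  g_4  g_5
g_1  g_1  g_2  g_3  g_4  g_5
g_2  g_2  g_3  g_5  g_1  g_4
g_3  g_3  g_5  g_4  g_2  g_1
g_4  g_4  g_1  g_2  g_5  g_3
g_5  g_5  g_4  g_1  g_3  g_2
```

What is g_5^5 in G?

g_5^1 = g_5
g_5^2 = g_5 * g_5 = g_2
g_5^3 = g_2 * g_5 = g_4
g_5^4 = g_4 * g_5 = g_3
g_5^5 = g_3 * g_5 = g_1

g_1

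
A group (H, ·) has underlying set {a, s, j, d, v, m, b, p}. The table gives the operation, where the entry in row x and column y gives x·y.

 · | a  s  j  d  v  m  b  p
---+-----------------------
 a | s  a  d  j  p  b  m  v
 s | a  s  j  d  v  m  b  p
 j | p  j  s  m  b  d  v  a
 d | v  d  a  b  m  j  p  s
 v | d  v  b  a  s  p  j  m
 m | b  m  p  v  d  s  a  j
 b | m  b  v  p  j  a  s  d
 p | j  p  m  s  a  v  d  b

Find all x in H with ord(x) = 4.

Identity is s. Compute the order of each non-identity element by repeated multiplication:
  a: a → s  (order 2)
  j: j → s  (order 2)
  d: d → b → p → s  (order 4)
  v: v → s  (order 2)
  m: m → s  (order 2)
  b: b → s  (order 2)
  p: p → b → d → s  (order 4)
Elements of order 4: {d, p}.

{d, p}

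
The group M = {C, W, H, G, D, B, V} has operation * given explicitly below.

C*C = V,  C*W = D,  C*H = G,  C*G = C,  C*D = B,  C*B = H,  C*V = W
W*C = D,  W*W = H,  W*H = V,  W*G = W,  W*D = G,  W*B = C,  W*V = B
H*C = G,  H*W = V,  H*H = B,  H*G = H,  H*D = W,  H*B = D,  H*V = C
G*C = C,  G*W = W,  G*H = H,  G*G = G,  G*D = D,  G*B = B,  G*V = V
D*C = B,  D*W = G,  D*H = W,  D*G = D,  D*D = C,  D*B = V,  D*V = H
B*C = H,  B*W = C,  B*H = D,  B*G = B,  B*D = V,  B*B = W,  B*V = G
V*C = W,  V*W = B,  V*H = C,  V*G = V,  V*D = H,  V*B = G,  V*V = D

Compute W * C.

D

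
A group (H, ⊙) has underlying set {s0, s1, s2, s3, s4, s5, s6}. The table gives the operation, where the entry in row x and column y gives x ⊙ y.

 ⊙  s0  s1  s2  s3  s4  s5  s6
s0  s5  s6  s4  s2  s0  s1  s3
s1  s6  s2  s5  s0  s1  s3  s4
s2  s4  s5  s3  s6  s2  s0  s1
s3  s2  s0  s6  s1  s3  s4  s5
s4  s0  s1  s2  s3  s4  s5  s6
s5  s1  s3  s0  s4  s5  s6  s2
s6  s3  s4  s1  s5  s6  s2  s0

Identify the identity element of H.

The identity e satisfies e ⊙ x = x for all x, so its row in the table reproduces the column headers.
Row s4 reads: s0, s1, s2, s3, s4, s5, s6 — exactly the header order. So s4 is the identity.
(Structurally, H here is isomorphic to the cyclic group Z_7.)

s4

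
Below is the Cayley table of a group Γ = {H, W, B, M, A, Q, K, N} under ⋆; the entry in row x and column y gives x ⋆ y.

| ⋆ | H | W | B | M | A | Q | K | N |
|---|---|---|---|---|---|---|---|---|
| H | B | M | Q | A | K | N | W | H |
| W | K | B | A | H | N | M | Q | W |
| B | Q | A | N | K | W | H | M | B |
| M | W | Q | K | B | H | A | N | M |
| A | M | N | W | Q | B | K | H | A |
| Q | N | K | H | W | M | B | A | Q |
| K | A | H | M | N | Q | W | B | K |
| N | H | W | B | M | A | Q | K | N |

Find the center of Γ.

An element z is central iff its row equals its column in the table.
For A: A ⋆ M = Q ≠ H = M ⋆ A, so A ∉ Z.
Checking each element this way leaves Z(Γ) = {B, N}.

{B, N}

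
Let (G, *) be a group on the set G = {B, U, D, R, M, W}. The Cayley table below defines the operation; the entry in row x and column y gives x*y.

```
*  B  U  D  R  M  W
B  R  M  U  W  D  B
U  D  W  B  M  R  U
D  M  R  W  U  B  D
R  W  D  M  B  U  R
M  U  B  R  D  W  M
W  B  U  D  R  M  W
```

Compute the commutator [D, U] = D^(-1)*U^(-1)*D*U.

B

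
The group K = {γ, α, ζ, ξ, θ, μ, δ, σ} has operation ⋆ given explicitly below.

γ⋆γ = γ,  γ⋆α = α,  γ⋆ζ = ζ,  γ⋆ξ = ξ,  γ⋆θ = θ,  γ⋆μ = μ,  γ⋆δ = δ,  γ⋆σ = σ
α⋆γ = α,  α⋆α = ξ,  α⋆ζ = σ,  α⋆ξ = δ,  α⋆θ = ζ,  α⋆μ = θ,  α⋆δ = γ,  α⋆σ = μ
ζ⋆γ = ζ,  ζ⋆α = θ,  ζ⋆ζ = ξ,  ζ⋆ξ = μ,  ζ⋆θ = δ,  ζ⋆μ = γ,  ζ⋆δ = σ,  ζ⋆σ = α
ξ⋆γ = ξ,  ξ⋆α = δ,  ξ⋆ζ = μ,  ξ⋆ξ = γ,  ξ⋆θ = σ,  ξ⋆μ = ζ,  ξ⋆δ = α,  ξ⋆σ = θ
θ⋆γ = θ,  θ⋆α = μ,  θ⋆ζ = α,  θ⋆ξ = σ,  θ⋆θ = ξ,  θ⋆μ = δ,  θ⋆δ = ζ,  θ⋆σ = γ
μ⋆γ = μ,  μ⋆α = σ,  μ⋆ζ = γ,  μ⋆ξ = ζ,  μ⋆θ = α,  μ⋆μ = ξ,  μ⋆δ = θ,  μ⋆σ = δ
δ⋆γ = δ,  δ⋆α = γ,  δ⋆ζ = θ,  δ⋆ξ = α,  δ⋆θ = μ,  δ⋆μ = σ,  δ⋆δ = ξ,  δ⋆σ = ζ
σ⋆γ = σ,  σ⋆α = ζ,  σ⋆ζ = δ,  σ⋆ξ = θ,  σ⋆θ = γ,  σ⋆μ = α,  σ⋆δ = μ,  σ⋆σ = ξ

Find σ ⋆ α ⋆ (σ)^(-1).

The identity is γ. In row σ, the entry γ sits in column θ, so σ^(-1) = θ.
σ ⋆ α = ζ
ζ ⋆ θ = δ

δ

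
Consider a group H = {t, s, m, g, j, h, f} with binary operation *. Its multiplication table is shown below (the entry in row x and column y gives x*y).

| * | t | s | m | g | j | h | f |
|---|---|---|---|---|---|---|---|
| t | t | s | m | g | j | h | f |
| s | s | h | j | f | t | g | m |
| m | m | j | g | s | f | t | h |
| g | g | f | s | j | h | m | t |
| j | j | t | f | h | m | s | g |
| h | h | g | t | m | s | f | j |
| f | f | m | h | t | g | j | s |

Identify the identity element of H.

The identity e satisfies e*x = x for all x, so its row in the table reproduces the column headers.
Row t reads: t, s, m, g, j, h, f — exactly the header order. So t is the identity.

t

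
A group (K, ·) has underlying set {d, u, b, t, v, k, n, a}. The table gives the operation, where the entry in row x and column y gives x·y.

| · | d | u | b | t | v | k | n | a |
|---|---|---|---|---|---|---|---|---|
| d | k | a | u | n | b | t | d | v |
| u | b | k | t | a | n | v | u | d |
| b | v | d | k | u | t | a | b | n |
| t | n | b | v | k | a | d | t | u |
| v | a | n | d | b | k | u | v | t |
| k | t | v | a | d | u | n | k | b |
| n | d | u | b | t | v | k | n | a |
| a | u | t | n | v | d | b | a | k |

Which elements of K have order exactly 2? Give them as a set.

{k}

Identity is n. Compute the order of each non-identity element by repeated multiplication:
  d: d → k → t → n  (order 4)
  u: u → k → v → n  (order 4)
  b: b → k → a → n  (order 4)
  t: t → k → d → n  (order 4)
  v: v → k → u → n  (order 4)
  k: k → n  (order 2)
  a: a → k → b → n  (order 4)
Elements of order 2: {k}.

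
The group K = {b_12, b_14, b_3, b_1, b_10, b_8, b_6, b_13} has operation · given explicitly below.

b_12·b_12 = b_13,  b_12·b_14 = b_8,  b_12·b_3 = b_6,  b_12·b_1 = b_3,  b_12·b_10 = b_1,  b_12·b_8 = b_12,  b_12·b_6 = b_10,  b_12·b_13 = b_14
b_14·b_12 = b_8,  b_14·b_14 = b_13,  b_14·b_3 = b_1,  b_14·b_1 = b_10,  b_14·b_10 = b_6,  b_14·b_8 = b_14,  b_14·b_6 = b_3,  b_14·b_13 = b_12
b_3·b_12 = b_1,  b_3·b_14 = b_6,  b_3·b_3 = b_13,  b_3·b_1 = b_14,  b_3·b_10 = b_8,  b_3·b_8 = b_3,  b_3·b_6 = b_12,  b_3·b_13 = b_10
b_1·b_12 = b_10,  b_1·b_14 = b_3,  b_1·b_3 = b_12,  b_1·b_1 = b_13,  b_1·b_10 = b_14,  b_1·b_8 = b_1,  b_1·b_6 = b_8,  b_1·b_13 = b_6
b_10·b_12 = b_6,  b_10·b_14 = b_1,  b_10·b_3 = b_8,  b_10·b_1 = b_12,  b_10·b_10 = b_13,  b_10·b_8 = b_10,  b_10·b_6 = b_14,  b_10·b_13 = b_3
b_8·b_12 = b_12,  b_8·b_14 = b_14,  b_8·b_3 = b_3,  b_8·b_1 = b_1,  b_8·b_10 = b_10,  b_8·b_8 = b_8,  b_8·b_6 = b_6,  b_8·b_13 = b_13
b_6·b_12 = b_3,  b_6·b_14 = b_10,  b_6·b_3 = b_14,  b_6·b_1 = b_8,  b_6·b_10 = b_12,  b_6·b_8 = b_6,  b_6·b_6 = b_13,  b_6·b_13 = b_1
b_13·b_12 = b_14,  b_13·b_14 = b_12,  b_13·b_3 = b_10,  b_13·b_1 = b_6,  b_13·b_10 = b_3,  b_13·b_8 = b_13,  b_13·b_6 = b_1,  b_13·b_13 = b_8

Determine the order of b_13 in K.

2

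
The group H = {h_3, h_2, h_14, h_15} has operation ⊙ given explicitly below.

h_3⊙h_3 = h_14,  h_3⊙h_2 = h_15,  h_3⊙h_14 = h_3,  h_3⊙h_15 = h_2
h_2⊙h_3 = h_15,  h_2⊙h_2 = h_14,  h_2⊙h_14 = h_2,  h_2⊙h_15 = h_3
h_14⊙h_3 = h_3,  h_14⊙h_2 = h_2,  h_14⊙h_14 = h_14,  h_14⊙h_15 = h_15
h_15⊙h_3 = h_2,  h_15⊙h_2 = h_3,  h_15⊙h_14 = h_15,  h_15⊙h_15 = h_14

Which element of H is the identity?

The identity e satisfies e ⊙ x = x for all x, so its row in the table reproduces the column headers.
Row h_14 reads: h_3, h_2, h_14, h_15 — exactly the header order. So h_14 is the identity.

h_14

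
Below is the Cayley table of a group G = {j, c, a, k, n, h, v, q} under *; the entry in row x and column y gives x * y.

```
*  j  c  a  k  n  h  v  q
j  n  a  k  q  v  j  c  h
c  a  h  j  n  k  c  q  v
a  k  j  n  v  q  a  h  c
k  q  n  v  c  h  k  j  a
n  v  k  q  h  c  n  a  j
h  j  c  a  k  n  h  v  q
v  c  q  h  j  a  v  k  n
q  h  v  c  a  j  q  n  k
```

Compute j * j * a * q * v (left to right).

j * j = n
n * a = q
q * q = k
k * v = j
(Structurally, G here is isomorphic to the cyclic group Z_8.)

j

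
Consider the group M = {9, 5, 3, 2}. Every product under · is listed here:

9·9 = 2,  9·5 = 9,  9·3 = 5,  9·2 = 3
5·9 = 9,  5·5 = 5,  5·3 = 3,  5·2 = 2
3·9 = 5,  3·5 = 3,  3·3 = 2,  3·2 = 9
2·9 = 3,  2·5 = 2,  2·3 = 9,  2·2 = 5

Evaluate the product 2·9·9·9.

9

2·9 = 3
3·9 = 5
5·9 = 9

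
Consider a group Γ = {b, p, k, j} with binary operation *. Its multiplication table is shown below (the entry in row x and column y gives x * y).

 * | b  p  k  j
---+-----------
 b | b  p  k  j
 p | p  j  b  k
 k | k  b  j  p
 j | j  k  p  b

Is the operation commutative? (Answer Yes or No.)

Yes

Check whether the table is symmetric across its main diagonal.
Every entry (row x, col y) equals the entry (row y, col x), so Γ is abelian.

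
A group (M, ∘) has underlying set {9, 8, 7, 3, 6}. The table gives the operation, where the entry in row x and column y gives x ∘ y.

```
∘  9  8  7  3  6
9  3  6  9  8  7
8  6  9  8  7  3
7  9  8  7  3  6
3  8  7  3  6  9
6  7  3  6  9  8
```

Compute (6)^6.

6

6^1 = 6
6^2 = 6 ∘ 6 = 8
6^3 = 8 ∘ 6 = 3
6^4 = 3 ∘ 6 = 9
6^5 = 9 ∘ 6 = 7
6^6 = 7 ∘ 6 = 6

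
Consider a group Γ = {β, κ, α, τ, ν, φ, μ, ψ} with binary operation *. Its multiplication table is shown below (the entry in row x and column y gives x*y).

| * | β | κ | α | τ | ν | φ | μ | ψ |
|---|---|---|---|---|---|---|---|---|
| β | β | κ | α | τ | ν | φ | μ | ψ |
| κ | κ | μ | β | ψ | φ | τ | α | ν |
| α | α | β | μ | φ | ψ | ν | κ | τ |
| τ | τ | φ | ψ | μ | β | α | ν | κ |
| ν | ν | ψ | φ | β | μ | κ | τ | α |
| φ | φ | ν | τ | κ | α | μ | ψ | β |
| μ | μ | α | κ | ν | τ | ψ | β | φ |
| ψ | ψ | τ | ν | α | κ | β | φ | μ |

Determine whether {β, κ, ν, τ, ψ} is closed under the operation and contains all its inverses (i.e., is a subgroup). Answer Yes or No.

No

κ*κ = μ, which is not in {β, κ, ν, τ, ψ}.
The subset is not closed under *, so it is not a subgroup.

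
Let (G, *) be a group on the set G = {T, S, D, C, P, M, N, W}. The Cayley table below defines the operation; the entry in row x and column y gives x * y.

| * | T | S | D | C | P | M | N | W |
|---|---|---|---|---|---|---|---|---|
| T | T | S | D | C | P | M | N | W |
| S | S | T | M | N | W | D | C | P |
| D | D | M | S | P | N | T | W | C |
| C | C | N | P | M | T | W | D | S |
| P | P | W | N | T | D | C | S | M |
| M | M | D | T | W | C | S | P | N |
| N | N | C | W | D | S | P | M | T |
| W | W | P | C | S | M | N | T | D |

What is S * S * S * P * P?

S * S = T
T * S = S
S * P = W
W * P = M

M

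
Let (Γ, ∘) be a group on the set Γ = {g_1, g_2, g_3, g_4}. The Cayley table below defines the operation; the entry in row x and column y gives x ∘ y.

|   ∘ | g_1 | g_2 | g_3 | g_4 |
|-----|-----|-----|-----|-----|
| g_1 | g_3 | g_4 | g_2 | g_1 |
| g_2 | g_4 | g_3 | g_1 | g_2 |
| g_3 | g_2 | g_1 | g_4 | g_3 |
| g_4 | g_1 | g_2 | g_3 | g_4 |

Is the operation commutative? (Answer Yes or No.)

Check whether the table is symmetric across its main diagonal.
Every entry (row x, col y) equals the entry (row y, col x), so Γ is abelian.
(In fact Γ ≅ the cyclic group Z_4.)

Yes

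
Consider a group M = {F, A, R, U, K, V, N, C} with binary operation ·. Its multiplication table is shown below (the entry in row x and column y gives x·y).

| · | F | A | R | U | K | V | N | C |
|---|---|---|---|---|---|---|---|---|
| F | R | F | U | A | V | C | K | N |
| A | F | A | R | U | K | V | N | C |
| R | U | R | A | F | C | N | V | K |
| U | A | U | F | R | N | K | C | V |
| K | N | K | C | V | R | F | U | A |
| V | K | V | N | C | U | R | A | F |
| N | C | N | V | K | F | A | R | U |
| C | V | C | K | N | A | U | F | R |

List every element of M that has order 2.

Identity is A. Compute the order of each non-identity element by repeated multiplication:
  F: F → R → U → A  (order 4)
  R: R → A  (order 2)
  U: U → R → F → A  (order 4)
  K: K → R → C → A  (order 4)
  V: V → R → N → A  (order 4)
  N: N → R → V → A  (order 4)
  C: C → R → K → A  (order 4)
Elements of order 2: {R}.

{R}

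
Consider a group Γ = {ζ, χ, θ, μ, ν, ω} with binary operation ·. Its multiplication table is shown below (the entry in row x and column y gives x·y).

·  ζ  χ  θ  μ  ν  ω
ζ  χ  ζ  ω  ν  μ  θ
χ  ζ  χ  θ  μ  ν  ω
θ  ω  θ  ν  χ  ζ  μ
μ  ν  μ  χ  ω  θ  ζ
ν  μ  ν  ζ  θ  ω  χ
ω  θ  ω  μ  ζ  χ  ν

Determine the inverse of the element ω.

First locate the identity: row χ matches the header, so χ is the identity.
Scan row ω for χ: ω·ν = χ. Hence ω^(-1) = ν.
(Structurally, Γ here is isomorphic to the cyclic group Z_6.)

ν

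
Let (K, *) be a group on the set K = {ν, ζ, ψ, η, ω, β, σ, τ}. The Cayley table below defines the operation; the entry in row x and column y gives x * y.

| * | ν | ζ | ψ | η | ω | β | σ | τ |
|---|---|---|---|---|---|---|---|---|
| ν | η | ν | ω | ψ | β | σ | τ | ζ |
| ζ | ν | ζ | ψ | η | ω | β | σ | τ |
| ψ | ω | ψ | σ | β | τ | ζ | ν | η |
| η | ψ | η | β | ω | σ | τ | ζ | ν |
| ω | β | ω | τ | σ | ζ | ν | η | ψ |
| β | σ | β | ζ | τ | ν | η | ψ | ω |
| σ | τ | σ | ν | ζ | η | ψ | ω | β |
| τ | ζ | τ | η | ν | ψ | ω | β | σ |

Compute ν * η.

ψ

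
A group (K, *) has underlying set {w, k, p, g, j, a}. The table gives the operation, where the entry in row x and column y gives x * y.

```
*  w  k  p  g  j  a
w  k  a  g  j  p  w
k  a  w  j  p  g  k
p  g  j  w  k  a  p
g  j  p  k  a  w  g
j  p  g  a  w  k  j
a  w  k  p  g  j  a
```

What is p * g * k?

p * g = k
k * k = w

w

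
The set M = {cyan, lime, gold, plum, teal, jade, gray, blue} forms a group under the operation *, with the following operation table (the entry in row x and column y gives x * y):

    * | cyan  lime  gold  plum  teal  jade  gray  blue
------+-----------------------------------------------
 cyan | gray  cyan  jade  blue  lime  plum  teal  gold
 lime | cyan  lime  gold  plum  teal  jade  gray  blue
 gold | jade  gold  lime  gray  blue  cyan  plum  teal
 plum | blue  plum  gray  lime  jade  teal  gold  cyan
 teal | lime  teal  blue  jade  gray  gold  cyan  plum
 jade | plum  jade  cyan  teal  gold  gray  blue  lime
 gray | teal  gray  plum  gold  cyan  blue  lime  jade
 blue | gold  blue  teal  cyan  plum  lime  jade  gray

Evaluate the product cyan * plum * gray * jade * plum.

cyan * plum = blue
blue * gray = jade
jade * jade = gray
gray * plum = gold

gold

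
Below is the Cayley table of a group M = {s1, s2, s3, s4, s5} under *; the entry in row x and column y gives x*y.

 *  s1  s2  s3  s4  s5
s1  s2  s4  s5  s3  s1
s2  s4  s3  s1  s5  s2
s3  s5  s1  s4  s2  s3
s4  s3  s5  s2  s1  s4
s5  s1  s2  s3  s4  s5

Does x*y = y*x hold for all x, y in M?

Check whether the table is symmetric across its main diagonal.
Every entry (row x, col y) equals the entry (row y, col x), so M is abelian.
(In fact M ≅ the cyclic group Z_5.)

Yes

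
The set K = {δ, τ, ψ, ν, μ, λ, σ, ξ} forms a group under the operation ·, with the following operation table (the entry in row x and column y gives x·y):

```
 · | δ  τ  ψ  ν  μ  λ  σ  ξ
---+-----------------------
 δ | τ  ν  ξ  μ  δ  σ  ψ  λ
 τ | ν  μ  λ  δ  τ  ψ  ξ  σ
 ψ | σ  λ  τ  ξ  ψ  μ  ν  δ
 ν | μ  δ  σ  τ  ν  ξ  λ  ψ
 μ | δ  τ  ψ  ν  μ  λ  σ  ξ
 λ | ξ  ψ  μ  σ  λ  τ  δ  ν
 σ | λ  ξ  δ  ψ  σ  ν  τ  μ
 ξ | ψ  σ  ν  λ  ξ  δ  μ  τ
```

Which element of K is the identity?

μ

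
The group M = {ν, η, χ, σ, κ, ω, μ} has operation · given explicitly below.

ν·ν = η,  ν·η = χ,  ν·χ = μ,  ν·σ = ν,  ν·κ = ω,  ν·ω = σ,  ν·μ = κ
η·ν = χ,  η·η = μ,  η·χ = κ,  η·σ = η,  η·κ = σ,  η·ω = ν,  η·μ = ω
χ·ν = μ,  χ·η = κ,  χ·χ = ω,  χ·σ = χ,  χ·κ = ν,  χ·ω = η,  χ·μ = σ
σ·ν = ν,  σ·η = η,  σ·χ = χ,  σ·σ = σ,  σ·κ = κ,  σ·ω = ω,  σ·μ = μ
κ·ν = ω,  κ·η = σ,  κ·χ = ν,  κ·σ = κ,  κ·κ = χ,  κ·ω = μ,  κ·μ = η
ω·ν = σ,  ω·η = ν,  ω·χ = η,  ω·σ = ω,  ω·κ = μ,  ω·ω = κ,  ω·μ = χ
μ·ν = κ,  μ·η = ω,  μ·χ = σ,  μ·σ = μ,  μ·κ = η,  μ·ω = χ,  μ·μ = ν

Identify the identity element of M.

The identity e satisfies e·x = x for all x, so its row in the table reproduces the column headers.
Row σ reads: ν, η, χ, σ, κ, ω, μ — exactly the header order. So σ is the identity.
(Structurally, M here is isomorphic to the cyclic group Z_7.)

σ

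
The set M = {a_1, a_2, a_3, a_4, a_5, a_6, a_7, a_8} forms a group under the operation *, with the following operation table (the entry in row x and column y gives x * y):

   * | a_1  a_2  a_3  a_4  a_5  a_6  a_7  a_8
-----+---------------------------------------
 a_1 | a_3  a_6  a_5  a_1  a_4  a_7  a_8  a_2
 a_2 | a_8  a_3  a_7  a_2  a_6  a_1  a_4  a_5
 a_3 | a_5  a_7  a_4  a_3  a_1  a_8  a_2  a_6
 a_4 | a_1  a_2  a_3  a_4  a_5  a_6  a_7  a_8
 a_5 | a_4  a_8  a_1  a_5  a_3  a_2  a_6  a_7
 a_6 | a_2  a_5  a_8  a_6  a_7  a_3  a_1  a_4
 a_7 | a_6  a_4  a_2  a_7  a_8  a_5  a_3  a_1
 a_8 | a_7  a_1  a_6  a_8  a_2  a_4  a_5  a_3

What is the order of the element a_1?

4

The identity element is a_4 (its row matches the header).
a_1^1 = a_1
a_1^2 = a_1 * a_1 = a_3
a_1^3 = a_3 * a_1 = a_5
a_1^4 = a_5 * a_1 = a_4
The first power of a_1 equal to the identity is a_1^4, so ord(a_1) = 4.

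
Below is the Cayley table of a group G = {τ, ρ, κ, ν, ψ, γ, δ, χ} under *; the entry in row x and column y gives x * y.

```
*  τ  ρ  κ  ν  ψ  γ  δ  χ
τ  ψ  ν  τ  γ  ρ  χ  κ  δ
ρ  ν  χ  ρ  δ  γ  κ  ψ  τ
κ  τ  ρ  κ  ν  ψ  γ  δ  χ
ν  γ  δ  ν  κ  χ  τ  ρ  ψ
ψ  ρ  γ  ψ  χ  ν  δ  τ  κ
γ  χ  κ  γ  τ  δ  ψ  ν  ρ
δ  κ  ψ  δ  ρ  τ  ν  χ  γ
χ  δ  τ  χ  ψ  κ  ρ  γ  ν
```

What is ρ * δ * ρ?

γ

ρ * δ = ψ
ψ * ρ = γ
(Structurally, G here is isomorphic to the cyclic group Z_8.)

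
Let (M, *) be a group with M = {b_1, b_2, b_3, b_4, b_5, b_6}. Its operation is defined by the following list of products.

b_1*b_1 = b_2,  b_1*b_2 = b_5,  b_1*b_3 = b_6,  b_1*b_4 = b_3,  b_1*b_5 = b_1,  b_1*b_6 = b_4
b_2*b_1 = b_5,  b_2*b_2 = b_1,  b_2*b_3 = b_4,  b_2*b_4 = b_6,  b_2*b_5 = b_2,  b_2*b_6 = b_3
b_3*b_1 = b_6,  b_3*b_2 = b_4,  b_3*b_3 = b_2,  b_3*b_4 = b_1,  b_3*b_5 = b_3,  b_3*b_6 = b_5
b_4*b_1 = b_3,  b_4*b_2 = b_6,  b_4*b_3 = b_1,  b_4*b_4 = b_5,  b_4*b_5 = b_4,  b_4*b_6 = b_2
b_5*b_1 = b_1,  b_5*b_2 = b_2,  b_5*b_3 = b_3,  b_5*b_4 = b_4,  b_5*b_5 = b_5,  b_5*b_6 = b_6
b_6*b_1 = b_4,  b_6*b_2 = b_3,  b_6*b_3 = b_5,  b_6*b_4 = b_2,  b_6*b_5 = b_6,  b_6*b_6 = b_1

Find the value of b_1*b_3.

Read row b_1, column b_3: b_1*b_3 = b_6.

b_6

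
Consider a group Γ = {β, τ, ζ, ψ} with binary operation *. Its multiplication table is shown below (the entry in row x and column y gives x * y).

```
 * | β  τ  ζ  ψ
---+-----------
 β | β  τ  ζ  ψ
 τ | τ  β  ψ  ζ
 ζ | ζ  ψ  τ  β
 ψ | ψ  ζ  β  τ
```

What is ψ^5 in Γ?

ψ

ψ^1 = ψ
ψ^2 = ψ * ψ = τ
ψ^3 = τ * ψ = ζ
ψ^4 = ζ * ψ = β
ψ^5 = β * ψ = ψ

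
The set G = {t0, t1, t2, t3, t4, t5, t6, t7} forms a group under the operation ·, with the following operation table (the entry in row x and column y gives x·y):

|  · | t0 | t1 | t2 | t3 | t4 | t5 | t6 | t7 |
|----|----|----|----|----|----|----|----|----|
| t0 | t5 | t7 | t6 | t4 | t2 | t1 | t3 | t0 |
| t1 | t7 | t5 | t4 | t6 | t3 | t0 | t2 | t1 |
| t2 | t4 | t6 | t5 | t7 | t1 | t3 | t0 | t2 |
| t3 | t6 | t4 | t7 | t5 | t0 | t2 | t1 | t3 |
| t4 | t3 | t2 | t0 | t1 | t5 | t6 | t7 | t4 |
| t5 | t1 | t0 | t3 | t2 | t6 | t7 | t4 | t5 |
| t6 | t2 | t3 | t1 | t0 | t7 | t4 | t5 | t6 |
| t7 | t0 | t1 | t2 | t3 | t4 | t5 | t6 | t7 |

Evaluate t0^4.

t7

t0^1 = t0
t0^2 = t0·t0 = t5
t0^3 = t5·t0 = t1
t0^4 = t1·t0 = t7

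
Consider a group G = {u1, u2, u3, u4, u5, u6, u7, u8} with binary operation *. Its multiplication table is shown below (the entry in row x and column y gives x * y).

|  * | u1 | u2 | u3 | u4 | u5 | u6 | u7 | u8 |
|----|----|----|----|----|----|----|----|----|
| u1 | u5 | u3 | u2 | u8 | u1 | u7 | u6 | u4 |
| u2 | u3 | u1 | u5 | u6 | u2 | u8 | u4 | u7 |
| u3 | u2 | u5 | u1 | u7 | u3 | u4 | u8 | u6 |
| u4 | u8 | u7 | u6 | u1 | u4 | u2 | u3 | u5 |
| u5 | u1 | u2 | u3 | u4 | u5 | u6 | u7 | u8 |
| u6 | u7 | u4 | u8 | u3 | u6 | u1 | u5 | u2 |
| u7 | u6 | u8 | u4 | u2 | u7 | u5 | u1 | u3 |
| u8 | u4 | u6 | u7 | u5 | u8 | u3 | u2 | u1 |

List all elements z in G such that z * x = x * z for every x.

{u1, u5}

An element z is central iff its row equals its column in the table.
For u3: u3 * u7 = u8 ≠ u4 = u7 * u3, so u3 ∉ Z.
Checking each element this way leaves Z(G) = {u1, u5}.
(Structurally, G here is isomorphic to the quaternion group Q_8.)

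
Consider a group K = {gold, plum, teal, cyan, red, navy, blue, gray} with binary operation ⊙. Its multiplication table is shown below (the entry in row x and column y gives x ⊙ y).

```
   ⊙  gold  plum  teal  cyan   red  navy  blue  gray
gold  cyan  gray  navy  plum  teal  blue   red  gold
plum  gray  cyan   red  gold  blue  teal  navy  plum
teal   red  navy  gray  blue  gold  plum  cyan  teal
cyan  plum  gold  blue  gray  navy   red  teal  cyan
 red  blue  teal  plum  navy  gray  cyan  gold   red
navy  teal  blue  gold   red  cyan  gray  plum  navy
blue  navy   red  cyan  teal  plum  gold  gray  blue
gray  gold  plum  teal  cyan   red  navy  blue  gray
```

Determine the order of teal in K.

2

The identity element is gray (its row matches the header).
teal^1 = teal
teal^2 = teal ⊙ teal = gray
The first power of teal equal to the identity is teal^2, so ord(teal) = 2.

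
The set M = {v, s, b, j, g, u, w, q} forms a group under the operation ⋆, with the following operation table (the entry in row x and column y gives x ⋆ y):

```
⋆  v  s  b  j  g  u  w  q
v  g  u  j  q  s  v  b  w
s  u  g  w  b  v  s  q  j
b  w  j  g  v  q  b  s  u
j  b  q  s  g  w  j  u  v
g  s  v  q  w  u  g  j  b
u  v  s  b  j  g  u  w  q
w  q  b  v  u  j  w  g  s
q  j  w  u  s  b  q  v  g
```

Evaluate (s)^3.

v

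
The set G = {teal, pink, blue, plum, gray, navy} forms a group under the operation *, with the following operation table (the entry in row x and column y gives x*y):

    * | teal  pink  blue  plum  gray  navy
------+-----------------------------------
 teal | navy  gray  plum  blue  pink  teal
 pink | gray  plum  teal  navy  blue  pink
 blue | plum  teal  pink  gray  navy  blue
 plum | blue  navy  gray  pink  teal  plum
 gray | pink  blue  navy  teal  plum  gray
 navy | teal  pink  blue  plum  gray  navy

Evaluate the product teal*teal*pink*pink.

teal*teal = navy
navy*pink = pink
pink*pink = plum

plum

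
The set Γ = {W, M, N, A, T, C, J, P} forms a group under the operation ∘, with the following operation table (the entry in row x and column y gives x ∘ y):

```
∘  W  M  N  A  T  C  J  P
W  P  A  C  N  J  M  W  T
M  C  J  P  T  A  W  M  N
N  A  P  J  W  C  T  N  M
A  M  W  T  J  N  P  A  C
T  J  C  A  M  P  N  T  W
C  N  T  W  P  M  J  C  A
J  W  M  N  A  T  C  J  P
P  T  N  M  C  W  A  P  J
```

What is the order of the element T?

4

The identity element is J (its row matches the header).
T^1 = T
T^2 = T ∘ T = P
T^3 = P ∘ T = W
T^4 = W ∘ T = J
The first power of T equal to the identity is T^4, so ord(T) = 4.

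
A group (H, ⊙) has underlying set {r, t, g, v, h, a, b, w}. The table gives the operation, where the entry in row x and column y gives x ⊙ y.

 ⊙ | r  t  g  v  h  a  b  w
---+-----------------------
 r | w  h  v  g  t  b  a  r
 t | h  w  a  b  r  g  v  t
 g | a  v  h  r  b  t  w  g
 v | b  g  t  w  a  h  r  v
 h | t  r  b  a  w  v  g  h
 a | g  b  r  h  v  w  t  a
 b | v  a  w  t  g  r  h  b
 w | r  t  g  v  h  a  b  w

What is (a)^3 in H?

a

a^1 = a
a^2 = a ⊙ a = w
a^3 = w ⊙ a = a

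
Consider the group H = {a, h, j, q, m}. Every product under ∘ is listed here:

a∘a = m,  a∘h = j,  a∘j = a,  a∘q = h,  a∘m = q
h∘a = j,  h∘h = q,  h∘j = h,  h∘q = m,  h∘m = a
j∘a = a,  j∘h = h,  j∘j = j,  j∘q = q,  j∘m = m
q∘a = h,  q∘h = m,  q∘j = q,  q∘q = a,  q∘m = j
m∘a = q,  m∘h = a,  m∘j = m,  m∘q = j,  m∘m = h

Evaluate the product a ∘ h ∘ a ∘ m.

a ∘ h = j
j ∘ a = a
a ∘ m = q

q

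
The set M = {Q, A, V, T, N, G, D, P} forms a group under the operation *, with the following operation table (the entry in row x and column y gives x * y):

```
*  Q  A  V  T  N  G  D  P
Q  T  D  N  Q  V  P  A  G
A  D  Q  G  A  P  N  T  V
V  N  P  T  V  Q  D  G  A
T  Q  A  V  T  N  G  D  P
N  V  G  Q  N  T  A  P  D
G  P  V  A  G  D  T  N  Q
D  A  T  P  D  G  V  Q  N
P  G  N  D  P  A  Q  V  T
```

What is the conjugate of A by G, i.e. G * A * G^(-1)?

D

The identity is T. In row G, the entry T sits in column G, so G^(-1) = G.
G * A = V
V * G = D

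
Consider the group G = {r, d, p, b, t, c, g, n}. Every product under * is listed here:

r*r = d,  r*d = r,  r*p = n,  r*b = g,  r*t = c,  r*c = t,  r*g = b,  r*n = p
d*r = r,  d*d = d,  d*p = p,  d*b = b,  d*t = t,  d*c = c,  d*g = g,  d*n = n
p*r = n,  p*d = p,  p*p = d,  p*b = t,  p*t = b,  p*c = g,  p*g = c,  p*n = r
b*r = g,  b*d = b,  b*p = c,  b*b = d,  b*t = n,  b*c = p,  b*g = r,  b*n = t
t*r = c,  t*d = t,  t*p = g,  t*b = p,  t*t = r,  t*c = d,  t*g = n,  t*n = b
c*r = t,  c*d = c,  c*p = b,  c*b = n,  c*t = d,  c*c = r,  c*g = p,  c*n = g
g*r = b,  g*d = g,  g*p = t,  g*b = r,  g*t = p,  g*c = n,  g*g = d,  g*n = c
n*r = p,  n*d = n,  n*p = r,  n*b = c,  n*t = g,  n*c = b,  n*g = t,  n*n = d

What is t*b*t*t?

t*b = p
p*t = b
b*t = n

n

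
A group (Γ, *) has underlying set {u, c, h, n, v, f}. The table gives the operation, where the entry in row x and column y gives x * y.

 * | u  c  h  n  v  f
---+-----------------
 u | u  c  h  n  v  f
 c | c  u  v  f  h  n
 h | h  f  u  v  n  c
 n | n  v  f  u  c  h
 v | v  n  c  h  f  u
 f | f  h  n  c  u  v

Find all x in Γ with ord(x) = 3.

{f, v}

Identity is u. Compute the order of each non-identity element by repeated multiplication:
  c: c → u  (order 2)
  h: h → u  (order 2)
  n: n → u  (order 2)
  v: v → f → u  (order 3)
  f: f → v → u  (order 3)
Elements of order 3: {f, v}.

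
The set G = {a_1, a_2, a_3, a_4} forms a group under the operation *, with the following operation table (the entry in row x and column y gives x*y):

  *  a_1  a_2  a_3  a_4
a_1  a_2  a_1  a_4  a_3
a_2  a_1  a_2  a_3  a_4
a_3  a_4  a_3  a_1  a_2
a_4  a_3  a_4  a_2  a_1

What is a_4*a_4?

Read row a_4, column a_4: a_4*a_4 = a_1.
(Structurally, G here is isomorphic to the cyclic group Z_4.)

a_1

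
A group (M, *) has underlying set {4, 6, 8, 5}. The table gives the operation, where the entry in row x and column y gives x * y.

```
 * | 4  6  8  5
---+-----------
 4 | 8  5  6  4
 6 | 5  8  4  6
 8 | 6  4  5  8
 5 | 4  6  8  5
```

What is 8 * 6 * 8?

6

8 * 6 = 4
4 * 8 = 6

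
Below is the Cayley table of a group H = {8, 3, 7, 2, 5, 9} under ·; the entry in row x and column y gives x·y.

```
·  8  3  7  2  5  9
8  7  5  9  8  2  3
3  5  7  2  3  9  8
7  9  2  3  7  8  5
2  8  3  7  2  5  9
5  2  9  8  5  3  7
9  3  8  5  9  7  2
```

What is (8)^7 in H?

8^1 = 8
8^2 = 8·8 = 7
8^3 = 7·8 = 9
8^4 = 9·8 = 3
8^5 = 3·8 = 5
8^6 = 5·8 = 2
8^7 = 2·8 = 8

8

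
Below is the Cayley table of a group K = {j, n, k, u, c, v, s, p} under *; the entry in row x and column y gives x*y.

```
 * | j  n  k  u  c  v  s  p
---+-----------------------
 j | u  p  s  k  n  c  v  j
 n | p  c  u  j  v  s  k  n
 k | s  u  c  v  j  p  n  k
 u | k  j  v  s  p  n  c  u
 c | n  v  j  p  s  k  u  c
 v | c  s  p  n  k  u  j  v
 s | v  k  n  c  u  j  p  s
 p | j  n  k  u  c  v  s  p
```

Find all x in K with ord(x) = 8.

Identity is p. Compute the order of each non-identity element by repeated multiplication:
  j: j → u → k → s → v → c → n → p  (order 8)
  n: n → c → v → s → k → u → j → p  (order 8)
  k: k → c → j → s → n → u → v → p  (order 8)
  u: u → s → c → p  (order 4)
  c: c → s → u → p  (order 4)
  v: v → u → n → s → j → c → k → p  (order 8)
  s: s → p  (order 2)
Elements of order 8: {j, k, n, v}.

{j, k, n, v}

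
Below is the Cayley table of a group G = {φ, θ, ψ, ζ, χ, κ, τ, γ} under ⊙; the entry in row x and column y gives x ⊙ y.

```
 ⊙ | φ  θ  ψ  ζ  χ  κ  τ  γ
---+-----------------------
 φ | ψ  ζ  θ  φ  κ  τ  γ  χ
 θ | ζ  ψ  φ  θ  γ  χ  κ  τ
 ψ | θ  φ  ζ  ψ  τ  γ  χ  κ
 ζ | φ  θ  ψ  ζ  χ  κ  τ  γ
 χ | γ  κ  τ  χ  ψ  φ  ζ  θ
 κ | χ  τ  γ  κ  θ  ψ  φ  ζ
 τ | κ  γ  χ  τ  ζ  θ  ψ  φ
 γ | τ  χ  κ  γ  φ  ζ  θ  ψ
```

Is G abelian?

No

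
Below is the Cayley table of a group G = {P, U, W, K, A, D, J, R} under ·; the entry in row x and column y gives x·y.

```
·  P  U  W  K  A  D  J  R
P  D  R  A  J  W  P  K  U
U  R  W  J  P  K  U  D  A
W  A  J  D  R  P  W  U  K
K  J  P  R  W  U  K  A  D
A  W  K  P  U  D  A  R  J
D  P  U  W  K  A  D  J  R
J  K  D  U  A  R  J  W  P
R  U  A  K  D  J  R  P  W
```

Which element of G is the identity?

The identity e satisfies e·x = x for all x, so its row in the table reproduces the column headers.
Row D reads: P, U, W, K, A, D, J, R — exactly the header order. So D is the identity.

D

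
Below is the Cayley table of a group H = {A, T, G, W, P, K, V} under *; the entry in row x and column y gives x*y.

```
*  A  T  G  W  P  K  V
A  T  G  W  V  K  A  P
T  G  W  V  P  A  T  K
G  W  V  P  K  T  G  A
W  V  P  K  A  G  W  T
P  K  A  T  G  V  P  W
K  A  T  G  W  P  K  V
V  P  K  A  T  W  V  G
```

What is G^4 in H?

V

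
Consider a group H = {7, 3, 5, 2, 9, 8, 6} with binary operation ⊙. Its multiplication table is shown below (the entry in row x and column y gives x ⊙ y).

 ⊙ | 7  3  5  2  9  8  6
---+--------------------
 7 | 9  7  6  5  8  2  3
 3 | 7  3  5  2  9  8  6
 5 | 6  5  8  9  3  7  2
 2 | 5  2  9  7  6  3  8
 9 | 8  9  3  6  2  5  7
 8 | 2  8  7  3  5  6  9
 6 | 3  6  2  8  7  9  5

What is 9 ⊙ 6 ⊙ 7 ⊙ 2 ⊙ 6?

5

9 ⊙ 6 = 7
7 ⊙ 7 = 9
9 ⊙ 2 = 6
6 ⊙ 6 = 5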